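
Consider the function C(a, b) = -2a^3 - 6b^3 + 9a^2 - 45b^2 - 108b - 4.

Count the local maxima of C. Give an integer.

1

C separates as a function of a plus a function of b, so ∇C=0 decouples.
∂C/∂a = -6a(a - 3) = 0 at a ∈ {0, 3}; ∂C/∂b = -18(b + 2)(b + 3) = 0 at b ∈ {-3, -2}.
The Hessian is diagonal: diag(C_aa, C_bb). Second derivatives: C_aa(0)=18, C_aa(3)=-18; C_bb(-3)=18, C_bb(-2)=-18.
Local maxima occur where both diagonal entries negative: (3, -2). Count: 1.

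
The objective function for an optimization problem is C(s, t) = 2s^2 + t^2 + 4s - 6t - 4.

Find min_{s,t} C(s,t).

-15

C(s,t) separates as P(s) + Q(t) − 4, so its minimum is min P + min Q − 4.
P'(s) = 4s + 4 vanishes at s ∈ {-1}; Q'(t) = 2(t - 3) vanishes at t ∈ {3}.
Local minima of P (where P''>0): P(-1)=-2. Local minima of Q: Q(3)=-9.
So the global minimum of C is P(-1) + Q(3) − 4 = -2 − 9 − 4 = -15, attained at (-1, 3).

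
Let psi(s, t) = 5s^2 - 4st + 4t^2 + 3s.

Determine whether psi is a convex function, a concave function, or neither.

convex

psi is quadratic, so its Hessian is the constant matrix H = [[10, -4], [-4, 8]].
det(H) = 64, tr(H) = 18.
det(H) > 0 and tr(H) > 0, so H is positive definite everywhere: convex.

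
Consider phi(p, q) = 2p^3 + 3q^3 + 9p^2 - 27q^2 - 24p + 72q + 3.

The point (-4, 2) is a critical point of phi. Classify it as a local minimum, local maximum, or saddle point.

local maximum

The mixed partial ∂²phi/∂p∂q is 0, so the Hessian at any point is diag(phi_pp, phi_qq) = diag(6(2p + 3), 18(q - 3)).
At (-4, 2): H = diag(-30, -18).
Both eigenvalues are negative, so H is negative definite: a local maximum.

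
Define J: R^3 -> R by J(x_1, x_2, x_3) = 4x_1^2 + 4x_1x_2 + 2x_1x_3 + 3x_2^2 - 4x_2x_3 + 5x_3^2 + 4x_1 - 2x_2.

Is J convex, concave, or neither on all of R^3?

J is quadratic, so its Hessian is the constant matrix H = [[8, 4, 2], [4, 6, -4], [2, -4, 10]].
Leading principal minors: 8, 32, 104.
All positive ⇒ H ≻ 0 ⇒ convex.

convex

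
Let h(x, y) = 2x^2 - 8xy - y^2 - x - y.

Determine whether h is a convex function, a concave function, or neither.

neither

h is quadratic, so its Hessian is the constant matrix H = [[4, -8], [-8, -2]].
det(H) = -72, tr(H) = 2.
det(H) < 0, so H is indefinite: neither convex nor concave.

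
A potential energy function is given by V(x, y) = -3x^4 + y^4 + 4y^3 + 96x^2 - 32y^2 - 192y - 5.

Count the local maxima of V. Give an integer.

2

V separates as a function of x plus a function of y, so ∇V=0 decouples.
∂V/∂x = -12x(x - 4)(x + 4) = 0 at x ∈ {-4, 0, 4}; ∂V/∂y = 4(y - 4)(y + 3)(y + 4) = 0 at y ∈ {-4, -3, 4}.
The Hessian is diagonal: diag(V_xx, V_yy). Second derivatives: V_xx(-4)=-384, V_xx(0)=192, V_xx(4)=-384; V_yy(-4)=32, V_yy(-3)=-28, V_yy(4)=224.
Local maxima occur where both diagonal entries negative: (-4, -3), (4, -3). Count: 2.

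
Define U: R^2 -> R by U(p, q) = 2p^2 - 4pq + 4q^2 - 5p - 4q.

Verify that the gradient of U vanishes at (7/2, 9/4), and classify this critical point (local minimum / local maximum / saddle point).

∇U = (4p - 4q - 5, -4p + 8q - 4); substituting (7/2, 9/4) gives ∇U = (0, 0), so (7/2, 9/4) is indeed a critical point.
The Hessian of U is constant: H = [[4, -4], [-4, 8]].
det(H) = 4·8 − (-4)² = 16.
det(H) > 0 and tr(H) = 12 > 0, so H is positive definite and the point is a local minimum.

local minimum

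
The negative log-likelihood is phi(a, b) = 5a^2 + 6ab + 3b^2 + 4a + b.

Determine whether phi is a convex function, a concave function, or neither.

convex

phi is quadratic, so its Hessian is the constant matrix H = [[10, 6], [6, 6]].
det(H) = 24, tr(H) = 16.
det(H) > 0 and tr(H) > 0, so H is positive definite everywhere: convex.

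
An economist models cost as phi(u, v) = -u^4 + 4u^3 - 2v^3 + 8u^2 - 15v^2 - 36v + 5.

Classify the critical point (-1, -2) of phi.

The mixed partial ∂²phi/∂u∂v is 0, so the Hessian at any point is diag(phi_uu, phi_vv) = diag(4(-3u^2 + 6u + 4), -6(2v + 5)).
At (-1, -2): H = diag(-20, -6).
Both eigenvalues are negative, so H is negative definite: a local maximum.

local maximum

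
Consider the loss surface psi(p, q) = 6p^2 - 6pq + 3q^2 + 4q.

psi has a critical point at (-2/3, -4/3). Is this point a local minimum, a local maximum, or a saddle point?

local minimum

The Hessian of psi is constant: H = [[12, -6], [-6, 6]].
det(H) = 12·6 − (-6)² = 36.
det(H) > 0 and tr(H) = 18 > 0, so H is positive definite and the point is a local minimum.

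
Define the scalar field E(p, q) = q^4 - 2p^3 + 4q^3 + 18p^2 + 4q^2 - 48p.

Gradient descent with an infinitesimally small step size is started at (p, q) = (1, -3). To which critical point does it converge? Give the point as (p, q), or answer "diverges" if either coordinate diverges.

E is separable, so gradient descent decouples: p follows -∂E/∂p, q follows -∂E/∂q.
∂E/∂p = -6(p - 4)(p - 2); at p=1 this is -18, so p increases.
∂E/∂q = 4q(q + 1)(q + 2); at q=-3 this is -24, so q increases.
p converges to its nearest critical value 2 (a local min of the p-part); q converges to -2. The iterate converges to (2, -2).

(2, -2)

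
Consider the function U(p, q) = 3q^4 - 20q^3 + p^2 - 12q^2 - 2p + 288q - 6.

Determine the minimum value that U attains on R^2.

-423

U(p,q) separates as A(p) + B(q) − 6, so its minimum is min A + min B − 6.
A'(p) = 2p - 2 vanishes at p ∈ {1}; B'(q) = 12(q - 4)(q - 3)(q + 2) vanishes at q ∈ {-2, 3, 4}.
Local minima of A (where A''>0): A(1)=-1. Local minima of B: B(-2)=-416, B(4)=448.
So the global minimum of U is A(1) + B(-2) − 6 = -1 − 416 − 6 = -423, attained at (1, -2).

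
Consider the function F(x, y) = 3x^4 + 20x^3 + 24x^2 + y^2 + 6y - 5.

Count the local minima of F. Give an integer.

2

F separates as a function of x plus a function of y, so ∇F=0 decouples.
∂F/∂x = 12x(x + 1)(x + 4) = 0 at x ∈ {-4, -1, 0}; ∂F/∂y = 2(y + 3) = 0 at y ∈ {-3}.
The Hessian is diagonal: diag(F_xx, F_yy). Second derivatives: F_xx(-4)=144, F_xx(-1)=-36, F_xx(0)=48; F_yy(-3)=2.
Local minima occur where both diagonal entries positive: (-4, -3), (0, -3). Count: 2.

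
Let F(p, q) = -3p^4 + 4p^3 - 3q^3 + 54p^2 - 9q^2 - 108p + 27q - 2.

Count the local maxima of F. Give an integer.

F separates as a function of p plus a function of q, so ∇F=0 decouples.
∂F/∂p = -12(p - 3)(p - 1)(p + 3) = 0 at p ∈ {-3, 1, 3}; ∂F/∂q = -9(q - 1)(q + 3) = 0 at q ∈ {-3, 1}.
The Hessian is diagonal: diag(F_pp, F_qq). Second derivatives: F_pp(-3)=-288, F_pp(1)=96, F_pp(3)=-144; F_qq(-3)=36, F_qq(1)=-36.
Local maxima occur where both diagonal entries negative: (-3, 1), (3, 1). Count: 2.

2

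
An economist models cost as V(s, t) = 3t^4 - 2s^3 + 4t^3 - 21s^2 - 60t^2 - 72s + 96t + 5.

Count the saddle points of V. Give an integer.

3

V separates as a function of s plus a function of t, so ∇V=0 decouples.
∂V/∂s = -6(s + 3)(s + 4) = 0 at s ∈ {-4, -3}; ∂V/∂t = 12(t - 2)(t - 1)(t + 4) = 0 at t ∈ {-4, 1, 2}.
The Hessian is diagonal: diag(V_ss, V_tt). Second derivatives: V_ss(-4)=6, V_ss(-3)=-6; V_tt(-4)=360, V_tt(1)=-60, V_tt(2)=72.
Saddle points occur where the two diagonal entries have opposite signs: (-4, 1), (-3, -4), (-3, 2). Count: 3.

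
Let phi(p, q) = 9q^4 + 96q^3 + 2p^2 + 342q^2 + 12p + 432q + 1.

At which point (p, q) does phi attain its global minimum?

phi(p,q) separates as A(p) + B(q) + 1, so its minimum is min A + min B + 1.
A'(p) = 4p + 12 vanishes at p ∈ {-3}; B'(q) = 36(q + 1)(q + 3)(q + 4) vanishes at q ∈ {-4, -3, -1}.
Local minima of A (where A''>0): A(-3)=-18. Local minima of B: B(-4)=-96, B(-1)=-177.
So the global minimum of phi is A(-3) + B(-1) + 1 = -18 − 177 + 1 = -194, attained at (-3, -1).

(-3, -1)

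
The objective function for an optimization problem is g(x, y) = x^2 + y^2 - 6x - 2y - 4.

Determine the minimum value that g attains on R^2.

g(x,y) separates as P(x) + Q(y) − 4, so its minimum is min P + min Q − 4.
P'(x) = 2x - 6 vanishes at x ∈ {3}; Q'(y) = 2y - 2 vanishes at y ∈ {1}.
Local minima of P (where P''>0): P(3)=-9. Local minima of Q: Q(1)=-1.
So the global minimum of g is P(3) + Q(1) − 4 = -9 − 1 − 4 = -14, attained at (3, 1).

-14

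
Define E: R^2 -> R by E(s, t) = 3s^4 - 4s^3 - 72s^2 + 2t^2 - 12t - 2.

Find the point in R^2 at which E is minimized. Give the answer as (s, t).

E(s,t) separates as P(s) + Q(t) − 2, so its minimum is min P + min Q − 2.
P'(s) = 12s(s - 4)(s + 3) vanishes at s ∈ {-3, 0, 4}; Q'(t) = 4(t - 3) vanishes at t ∈ {3}.
Local minima of P (where P''>0): P(-3)=-297, P(4)=-640. Local minima of Q: Q(3)=-18.
So the global minimum of E is P(4) + Q(3) − 2 = -640 − 18 − 2 = -660, attained at (4, 3).

(4, 3)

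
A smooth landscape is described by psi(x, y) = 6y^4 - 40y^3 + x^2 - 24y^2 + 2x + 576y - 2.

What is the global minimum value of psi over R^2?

psi(x,y) separates as P(x) + Q(y) − 2, so its minimum is min P + min Q − 2.
P'(x) = 2x + 2 vanishes at x ∈ {-1}; Q'(y) = 24(y - 4)(y - 3)(y + 2) vanishes at y ∈ {-2, 3, 4}.
Local minima of P (where P''>0): P(-1)=-1. Local minima of Q: Q(-2)=-832, Q(4)=896.
So the global minimum of psi is P(-1) + Q(-2) − 2 = -1 − 832 − 2 = -835, attained at (-1, -2).

-835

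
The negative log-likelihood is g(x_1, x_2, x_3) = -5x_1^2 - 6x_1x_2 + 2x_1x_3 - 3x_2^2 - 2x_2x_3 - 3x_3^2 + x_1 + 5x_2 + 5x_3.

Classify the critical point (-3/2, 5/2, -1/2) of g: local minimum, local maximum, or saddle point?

The Hessian is constant: H = [[-10, -6, 2], [-6, -6, -2], [2, -2, -6]].
Leading principal minors: Δ₁ = -10, Δ₂ = 24, Δ₃ = -32.
The minors alternate sign starting negative (−, +, −), so H is negative definite: a local maximum.

local maximum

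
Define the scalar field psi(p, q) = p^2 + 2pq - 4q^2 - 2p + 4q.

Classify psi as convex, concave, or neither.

psi is quadratic, so its Hessian is the constant matrix H = [[2, 2], [2, -8]].
det(H) = -20, tr(H) = -6.
det(H) < 0, so H is indefinite: neither convex nor concave.

neither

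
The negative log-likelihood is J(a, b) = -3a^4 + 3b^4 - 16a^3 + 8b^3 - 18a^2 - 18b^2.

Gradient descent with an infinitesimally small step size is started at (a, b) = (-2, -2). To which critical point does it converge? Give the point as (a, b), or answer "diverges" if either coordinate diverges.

(-1, -3)

J is separable, so gradient descent decouples: a follows -∂J/∂a, b follows -∂J/∂b.
∂J/∂a = -12a(a + 1)(a + 3); at a=-2 this is -24, so a increases.
∂J/∂b = 12b(b - 1)(b + 3); at b=-2 this is 72, so b decreases.
a converges to its nearest critical value -1 (a local min of the a-part); b converges to -3. The iterate converges to (-1, -3).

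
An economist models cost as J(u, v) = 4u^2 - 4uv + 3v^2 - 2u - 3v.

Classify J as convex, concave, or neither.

J is quadratic, so its Hessian is the constant matrix H = [[8, -4], [-4, 6]].
det(H) = 32, tr(H) = 14.
det(H) > 0 and tr(H) > 0, so H is positive definite everywhere: convex.

convex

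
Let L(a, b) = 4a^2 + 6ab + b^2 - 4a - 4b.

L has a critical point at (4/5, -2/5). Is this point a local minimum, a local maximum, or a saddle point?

The Hessian of L is constant: H = [[8, 6], [6, 2]].
det(H) = 8·2 − 6² = -20.
Since det(H) < 0, H is indefinite and the critical point is a saddle point.

saddle point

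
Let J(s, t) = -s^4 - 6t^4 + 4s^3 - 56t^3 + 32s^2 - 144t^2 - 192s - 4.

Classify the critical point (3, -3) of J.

The mixed partial ∂²J/∂s∂t is 0, so the Hessian at any point is diag(J_ss, J_tt) = diag(4(-3s^2 + 6s + 16), -24(3t^2 + 14t + 12)).
At (3, -3): H = diag(28, 72).
Both eigenvalues are positive, so H is positive definite: a local minimum.

local minimum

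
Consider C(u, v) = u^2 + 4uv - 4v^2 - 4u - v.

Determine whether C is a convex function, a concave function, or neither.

C is quadratic, so its Hessian is the constant matrix H = [[2, 4], [4, -8]].
det(H) = -32, tr(H) = -6.
det(H) < 0, so H is indefinite: neither convex nor concave.

neither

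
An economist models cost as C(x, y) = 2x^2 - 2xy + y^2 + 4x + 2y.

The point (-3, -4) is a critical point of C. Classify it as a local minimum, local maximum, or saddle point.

local minimum

The Hessian of C is constant: H = [[4, -2], [-2, 2]].
det(H) = 4·2 − (-2)² = 4.
det(H) > 0 and tr(H) = 6 > 0, so H is positive definite and the point is a local minimum.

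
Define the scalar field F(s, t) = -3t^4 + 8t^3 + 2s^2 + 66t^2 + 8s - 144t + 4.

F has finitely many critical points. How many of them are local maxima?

F separates as a function of s plus a function of t, so ∇F=0 decouples.
∂F/∂s = 4(s + 2) = 0 at s ∈ {-2}; ∂F/∂t = -12(t - 4)(t - 1)(t + 3) = 0 at t ∈ {-3, 1, 4}.
The Hessian is diagonal: diag(F_ss, F_tt). Second derivatives: F_ss(-2)=4; F_tt(-3)=-336, F_tt(1)=144, F_tt(4)=-252.
Local maxima occur where both diagonal entries negative: none. Count: 0.

0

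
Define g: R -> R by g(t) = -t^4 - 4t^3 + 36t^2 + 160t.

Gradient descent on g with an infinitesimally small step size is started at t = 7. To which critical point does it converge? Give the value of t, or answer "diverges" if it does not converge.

g'(t) = -4(t - 4)(t + 2)(t + 5), so g'(7) = -1296.
Gradient descent moves in the -g' direction, i.e. t is increasing.
There is no critical point above t=7, and g' keeps the same sign, so the iterate runs off to +∞.

diverges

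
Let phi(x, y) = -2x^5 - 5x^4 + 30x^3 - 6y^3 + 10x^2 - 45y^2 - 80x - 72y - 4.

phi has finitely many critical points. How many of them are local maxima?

phi separates as a function of x plus a function of y, so ∇phi=0 decouples.
∂phi/∂x = -10(x - 2)(x - 1)(x + 1)(x + 4) = 0 at x ∈ {-4, -1, 1, 2}; ∂phi/∂y = -18(y + 1)(y + 4) = 0 at y ∈ {-4, -1}.
The Hessian is diagonal: diag(phi_xx, phi_yy). Second derivatives: phi_xx(-4)=900, phi_xx(-1)=-180, phi_xx(1)=100, phi_xx(2)=-180; phi_yy(-4)=54, phi_yy(-1)=-54.
Local maxima occur where both diagonal entries negative: (-1, -1), (2, -1). Count: 2.

2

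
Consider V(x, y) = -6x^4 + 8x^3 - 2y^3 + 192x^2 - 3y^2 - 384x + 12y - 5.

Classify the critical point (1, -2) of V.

local minimum

The mixed partial ∂²V/∂x∂y is 0, so the Hessian at any point is diag(V_xx, V_yy) = diag(24(-3x^2 + 2x + 16), -6(2y + 1)).
At (1, -2): H = diag(360, 18).
Both eigenvalues are positive, so H is positive definite: a local minimum.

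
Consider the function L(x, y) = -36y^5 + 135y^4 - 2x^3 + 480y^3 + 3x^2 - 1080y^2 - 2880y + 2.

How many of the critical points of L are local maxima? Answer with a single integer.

L separates as a function of x plus a function of y, so ∇L=0 decouples.
∂L/∂x = -6x(x - 1) = 0 at x ∈ {0, 1}; ∂L/∂y = -180(y - 4)(y - 2)(y + 1)(y + 2) = 0 at y ∈ {-2, -1, 2, 4}.
The Hessian is diagonal: diag(L_xx, L_yy). Second derivatives: L_xx(0)=6, L_xx(1)=-6; L_yy(-2)=4320, L_yy(-1)=-2700, L_yy(2)=4320, L_yy(4)=-10800.
Local maxima occur where both diagonal entries negative: (1, -1), (1, 4). Count: 2.

2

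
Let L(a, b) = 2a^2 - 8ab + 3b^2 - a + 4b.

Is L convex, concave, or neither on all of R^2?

neither

L is quadratic, so its Hessian is the constant matrix H = [[4, -8], [-8, 6]].
det(H) = -40, tr(H) = 10.
det(H) < 0, so H is indefinite: neither convex nor concave.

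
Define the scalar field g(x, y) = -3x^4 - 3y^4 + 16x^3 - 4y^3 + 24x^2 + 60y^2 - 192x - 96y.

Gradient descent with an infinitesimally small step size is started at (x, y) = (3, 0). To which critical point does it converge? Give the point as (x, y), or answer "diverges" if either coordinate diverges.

g is separable, so gradient descent decouples: x follows -∂g/∂x, y follows -∂g/∂y.
∂g/∂x = -12(x - 4)(x - 2)(x + 2); at x=3 this is 60, so x decreases.
∂g/∂y = -12(y - 2)(y - 1)(y + 4); at y=0 this is -96, so y increases.
x converges to its nearest critical value 2 (a local min of the x-part); y converges to 1. The iterate converges to (2, 1).

(2, 1)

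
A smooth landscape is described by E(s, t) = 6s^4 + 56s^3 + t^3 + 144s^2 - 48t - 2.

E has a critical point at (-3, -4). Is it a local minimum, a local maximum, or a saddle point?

The mixed partial ∂²E/∂s∂t is 0, so the Hessian at any point is diag(E_ss, E_tt) = diag(24(3s^2 + 14s + 12), 6t).
At (-3, -4): H = diag(-72, -24).
Both eigenvalues are negative, so H is negative definite: a local maximum.

local maximum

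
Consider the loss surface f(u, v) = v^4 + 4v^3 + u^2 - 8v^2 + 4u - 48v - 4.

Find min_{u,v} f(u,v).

f(u,v) separates as P(u) + Q(v) − 4, so its minimum is min P + min Q − 4.
P'(u) = 2u + 4 vanishes at u ∈ {-2}; Q'(v) = 4(v - 2)(v + 2)(v + 3) vanishes at v ∈ {-3, -2, 2}.
Local minima of P (where P''>0): P(-2)=-4. Local minima of Q: Q(-3)=45, Q(2)=-80.
So the global minimum of f is P(-2) + Q(2) − 4 = -4 − 80 − 4 = -88, attained at (-2, 2).

-88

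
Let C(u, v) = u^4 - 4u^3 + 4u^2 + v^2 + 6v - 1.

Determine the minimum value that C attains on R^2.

-10

C(u,v) separates as P(u) + Q(v) − 1, so its minimum is min P + min Q − 1.
P'(u) = 4u(u - 2)(u - 1) vanishes at u ∈ {0, 1, 2}; Q'(v) = 2v + 6 vanishes at v ∈ {-3}.
Local minima of P (where P''>0): P(0)=0, P(2)=0. Local minima of Q: Q(-3)=-9.
So the global minimum of C is P(0) + Q(-3) − 1 = 0 − 9 − 1 = -10, attained at (0, -3).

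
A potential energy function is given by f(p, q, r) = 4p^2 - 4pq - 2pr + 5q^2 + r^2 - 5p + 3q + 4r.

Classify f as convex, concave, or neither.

convex

f is quadratic, so its Hessian is the constant matrix H = [[8, -4, -2], [-4, 10, 0], [-2, 0, 2]].
Leading principal minors: 8, 64, 88.
All positive ⇒ H ≻ 0 ⇒ convex.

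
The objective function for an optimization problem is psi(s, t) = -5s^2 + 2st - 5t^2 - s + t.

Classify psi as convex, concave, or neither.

psi is quadratic, so its Hessian is the constant matrix H = [[-10, 2], [2, -10]].
det(H) = 96, tr(H) = -20.
det(H) > 0 and tr(H) < 0, so H is negative definite everywhere: concave.

concave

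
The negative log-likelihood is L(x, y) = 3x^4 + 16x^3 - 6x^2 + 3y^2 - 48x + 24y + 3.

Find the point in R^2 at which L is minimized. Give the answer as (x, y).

L(x,y) separates as P(x) + Q(y) + 3, so its minimum is min P + min Q + 3.
P'(x) = 12(x - 1)(x + 1)(x + 4) vanishes at x ∈ {-4, -1, 1}; Q'(y) = 6y + 24 vanishes at y ∈ {-4}.
Local minima of P (where P''>0): P(-4)=-160, P(1)=-35. Local minima of Q: Q(-4)=-48.
So the global minimum of L is P(-4) + Q(-4) + 3 = -160 − 48 + 3 = -205, attained at (-4, -4).

(-4, -4)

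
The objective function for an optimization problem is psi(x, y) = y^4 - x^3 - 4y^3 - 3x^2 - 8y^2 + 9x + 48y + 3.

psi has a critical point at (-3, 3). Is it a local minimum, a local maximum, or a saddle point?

local minimum

The mixed partial ∂²psi/∂x∂y is 0, so the Hessian at any point is diag(psi_xx, psi_yy) = diag(-6(x + 1), 4(3y^2 - 6y - 4)).
At (-3, 3): H = diag(12, 20).
Both eigenvalues are positive, so H is positive definite: a local minimum.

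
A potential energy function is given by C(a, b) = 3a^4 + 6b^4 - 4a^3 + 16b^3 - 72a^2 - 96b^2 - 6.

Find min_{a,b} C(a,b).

-1670

C(a,b) separates as P(a) + Q(b) − 6, so its minimum is min P + min Q − 6.
P'(a) = 12a(a - 4)(a + 3) vanishes at a ∈ {-3, 0, 4}; Q'(b) = 24b(b - 2)(b + 4) vanishes at b ∈ {-4, 0, 2}.
Local minima of P (where P''>0): P(-3)=-297, P(4)=-640. Local minima of Q: Q(-4)=-1024, Q(2)=-160.
So the global minimum of C is P(4) + Q(-4) − 6 = -640 − 1024 − 6 = -1670, attained at (4, -4).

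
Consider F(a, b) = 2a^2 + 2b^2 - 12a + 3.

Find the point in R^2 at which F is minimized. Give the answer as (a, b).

F(a,b) separates as P(a) + Q(b) + 3, so its minimum is min P + min Q + 3.
P'(a) = 4a - 12 vanishes at a ∈ {3}; Q'(b) = 4b vanishes at b ∈ {0}.
Local minima of P (where P''>0): P(3)=-18. Local minima of Q: Q(0)=0.
So the global minimum of F is P(3) + Q(0) + 3 = -18 + 0 + 3 = -15, attained at (3, 0).

(3, 0)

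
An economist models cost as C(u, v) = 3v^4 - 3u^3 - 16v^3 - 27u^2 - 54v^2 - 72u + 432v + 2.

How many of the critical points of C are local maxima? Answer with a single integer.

C separates as a function of u plus a function of v, so ∇C=0 decouples.
∂C/∂u = -9(u + 2)(u + 4) = 0 at u ∈ {-4, -2}; ∂C/∂v = 12(v - 4)(v - 3)(v + 3) = 0 at v ∈ {-3, 3, 4}.
The Hessian is diagonal: diag(C_uu, C_vv). Second derivatives: C_uu(-4)=18, C_uu(-2)=-18; C_vv(-3)=504, C_vv(3)=-72, C_vv(4)=84.
Local maxima occur where both diagonal entries negative: (-2, 3). Count: 1.

1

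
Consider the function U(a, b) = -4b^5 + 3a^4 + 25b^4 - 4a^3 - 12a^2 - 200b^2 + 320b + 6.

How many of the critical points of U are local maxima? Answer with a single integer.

U separates as a function of a plus a function of b, so ∇U=0 decouples.
∂U/∂a = 12a(a - 2)(a + 1) = 0 at a ∈ {-1, 0, 2}; ∂U/∂b = -20(b - 4)(b - 2)(b - 1)(b + 2) = 0 at b ∈ {-2, 1, 2, 4}.
The Hessian is diagonal: diag(U_aa, U_bb). Second derivatives: U_aa(-1)=36, U_aa(0)=-24, U_aa(2)=72; U_bb(-2)=1440, U_bb(1)=-180, U_bb(2)=160, U_bb(4)=-720.
Local maxima occur where both diagonal entries negative: (0, 1), (0, 4). Count: 2.

2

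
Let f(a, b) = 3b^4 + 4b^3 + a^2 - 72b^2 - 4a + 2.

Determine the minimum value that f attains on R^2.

-642

f(a,b) separates as P(a) + Q(b) + 2, so its minimum is min P + min Q + 2.
P'(a) = 2a - 4 vanishes at a ∈ {2}; Q'(b) = 12b(b - 3)(b + 4) vanishes at b ∈ {-4, 0, 3}.
Local minima of P (where P''>0): P(2)=-4. Local minima of Q: Q(-4)=-640, Q(3)=-297.
So the global minimum of f is P(2) + Q(-4) + 2 = -4 − 640 + 2 = -642, attained at (2, -4).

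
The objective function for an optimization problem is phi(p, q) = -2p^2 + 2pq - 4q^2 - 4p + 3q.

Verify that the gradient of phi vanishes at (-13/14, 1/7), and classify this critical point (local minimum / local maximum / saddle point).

local maximum

∇phi = (-4p + 2q - 4, 2p - 8q + 3); substituting (-13/14, 1/7) gives ∇phi = (0, 0), so (-13/14, 1/7) is indeed a critical point.
The Hessian of phi is constant: H = [[-4, 2], [2, -8]].
det(H) = (-4)·(-8) − 2² = 28.
det(H) > 0 and tr(H) = -12 < 0, so H is negative definite and the point is a local maximum.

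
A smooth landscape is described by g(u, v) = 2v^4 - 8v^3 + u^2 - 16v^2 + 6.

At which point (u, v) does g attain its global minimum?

(0, 4)

g(u,v) separates as P(u) + Q(v) + 6, so its minimum is min P + min Q + 6.
P'(u) = 2u vanishes at u ∈ {0}; Q'(v) = 8v(v - 4)(v + 1) vanishes at v ∈ {-1, 0, 4}.
Local minima of P (where P''>0): P(0)=0. Local minima of Q: Q(-1)=-6, Q(4)=-256.
So the global minimum of g is P(0) + Q(4) + 6 = 0 − 256 + 6 = -250, attained at (0, 4).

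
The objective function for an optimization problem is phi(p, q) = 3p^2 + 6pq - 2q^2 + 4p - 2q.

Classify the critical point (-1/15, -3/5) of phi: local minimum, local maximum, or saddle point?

saddle point

The Hessian of phi is constant: H = [[6, 6], [6, -4]].
det(H) = 6·(-4) − 6² = -60.
Since det(H) < 0, H is indefinite and the critical point is a saddle point.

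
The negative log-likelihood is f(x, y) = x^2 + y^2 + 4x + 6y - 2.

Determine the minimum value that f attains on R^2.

-15

f(x,y) separates as P(x) + Q(y) − 2, so its minimum is min P + min Q − 2.
P'(x) = 2x + 4 vanishes at x ∈ {-2}; Q'(y) = 2y + 6 vanishes at y ∈ {-3}.
Local minima of P (where P''>0): P(-2)=-4. Local minima of Q: Q(-3)=-9.
So the global minimum of f is P(-2) + Q(-3) − 2 = -4 − 9 − 2 = -15, attained at (-2, -3).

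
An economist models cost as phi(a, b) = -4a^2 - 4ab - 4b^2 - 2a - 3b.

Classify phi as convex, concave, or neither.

phi is quadratic, so its Hessian is the constant matrix H = [[-8, -4], [-4, -8]].
det(H) = 48, tr(H) = -16.
det(H) > 0 and tr(H) < 0, so H is negative definite everywhere: concave.

concave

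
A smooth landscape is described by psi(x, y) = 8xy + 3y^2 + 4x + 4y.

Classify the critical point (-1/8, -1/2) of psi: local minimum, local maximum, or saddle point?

The Hessian of psi is constant: H = [[0, 8], [8, 6]].
det(H) = 0·6 − 8² = -64.
Since det(H) < 0, H is indefinite and the critical point is a saddle point.

saddle point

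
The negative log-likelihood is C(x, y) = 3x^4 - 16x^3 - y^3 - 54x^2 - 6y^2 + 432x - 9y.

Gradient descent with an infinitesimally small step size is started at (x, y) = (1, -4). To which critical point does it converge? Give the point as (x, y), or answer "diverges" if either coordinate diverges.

(-3, -3)

C is separable, so gradient descent decouples: x follows -∂C/∂x, y follows -∂C/∂y.
∂C/∂x = 12(x - 4)(x - 3)(x + 3); at x=1 this is 288, so x decreases.
∂C/∂y = -3(y + 1)(y + 3); at y=-4 this is -9, so y increases.
x converges to its nearest critical value -3 (a local min of the x-part); y converges to -3. The iterate converges to (-3, -3).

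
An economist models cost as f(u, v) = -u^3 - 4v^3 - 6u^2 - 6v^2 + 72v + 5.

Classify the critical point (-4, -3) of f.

The mixed partial ∂²f/∂u∂v is 0, so the Hessian at any point is diag(f_uu, f_vv) = diag(-6(u + 2), -12(2v + 1)).
At (-4, -3): H = diag(12, 60).
Both eigenvalues are positive, so H is positive definite: a local minimum.

local minimum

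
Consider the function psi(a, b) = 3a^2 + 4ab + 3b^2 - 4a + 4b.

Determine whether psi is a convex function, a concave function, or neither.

convex

psi is quadratic, so its Hessian is the constant matrix H = [[6, 4], [4, 6]].
det(H) = 20, tr(H) = 12.
det(H) > 0 and tr(H) > 0, so H is positive definite everywhere: convex.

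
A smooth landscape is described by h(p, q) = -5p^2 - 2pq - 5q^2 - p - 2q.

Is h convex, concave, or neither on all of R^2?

concave

h is quadratic, so its Hessian is the constant matrix H = [[-10, -2], [-2, -10]].
det(H) = 96, tr(H) = -20.
det(H) > 0 and tr(H) < 0, so H is negative definite everywhere: concave.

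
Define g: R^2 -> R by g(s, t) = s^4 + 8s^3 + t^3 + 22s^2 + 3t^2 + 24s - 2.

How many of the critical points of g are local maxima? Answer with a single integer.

1

g separates as a function of s plus a function of t, so ∇g=0 decouples.
∂g/∂s = 4(s + 1)(s + 2)(s + 3) = 0 at s ∈ {-3, -2, -1}; ∂g/∂t = 3t(t + 2) = 0 at t ∈ {-2, 0}.
The Hessian is diagonal: diag(g_ss, g_tt). Second derivatives: g_ss(-3)=8, g_ss(-2)=-4, g_ss(-1)=8; g_tt(-2)=-6, g_tt(0)=6.
Local maxima occur where both diagonal entries negative: (-2, -2). Count: 1.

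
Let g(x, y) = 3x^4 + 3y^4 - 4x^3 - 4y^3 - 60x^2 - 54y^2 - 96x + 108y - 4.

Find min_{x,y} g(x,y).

g(x,y) separates as P(x) + Q(y) − 4, so its minimum is min P + min Q − 4.
P'(x) = 12(x - 4)(x + 1)(x + 2) vanishes at x ∈ {-2, -1, 4}; Q'(y) = 12(y - 3)(y - 1)(y + 3) vanishes at y ∈ {-3, 1, 3}.
Local minima of P (where P''>0): P(-2)=32, P(4)=-832. Local minima of Q: Q(-3)=-459, Q(3)=-27.
So the global minimum of g is P(4) + Q(-3) − 4 = -832 − 459 − 4 = -1295, attained at (4, -3).

-1295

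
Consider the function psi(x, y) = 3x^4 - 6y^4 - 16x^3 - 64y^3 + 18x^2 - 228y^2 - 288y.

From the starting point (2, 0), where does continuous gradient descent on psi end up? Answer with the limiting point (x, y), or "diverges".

psi is separable, so gradient descent decouples: x follows -∂psi/∂x, y follows -∂psi/∂y.
∂psi/∂x = 12x(x - 3)(x - 1); at x=2 this is -24, so x increases.
∂psi/∂y = -24(y + 1)(y + 3)(y + 4); at y=0 this is -288, so y increases.
The y-coordinate has no critical point in that direction and runs off to infinity.

diverges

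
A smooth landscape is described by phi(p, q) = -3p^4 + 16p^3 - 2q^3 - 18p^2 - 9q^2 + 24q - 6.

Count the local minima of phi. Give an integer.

1

phi separates as a function of p plus a function of q, so ∇phi=0 decouples.
∂phi/∂p = -12p(p - 3)(p - 1) = 0 at p ∈ {0, 1, 3}; ∂phi/∂q = -6(q - 1)(q + 4) = 0 at q ∈ {-4, 1}.
The Hessian is diagonal: diag(phi_pp, phi_qq). Second derivatives: phi_pp(0)=-36, phi_pp(1)=24, phi_pp(3)=-72; phi_qq(-4)=30, phi_qq(1)=-30.
Local minima occur where both diagonal entries positive: (1, -4). Count: 1.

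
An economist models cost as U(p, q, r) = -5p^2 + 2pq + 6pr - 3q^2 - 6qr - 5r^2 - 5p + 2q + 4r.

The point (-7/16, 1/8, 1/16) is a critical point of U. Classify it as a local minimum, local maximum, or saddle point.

The Hessian is constant: H = [[-10, 2, 6], [2, -6, -6], [6, -6, -10]].
Leading principal minors: Δ₁ = -10, Δ₂ = 56, Δ₃ = -128.
The minors alternate sign starting negative (−, +, −), so H is negative definite: a local maximum.

local maximum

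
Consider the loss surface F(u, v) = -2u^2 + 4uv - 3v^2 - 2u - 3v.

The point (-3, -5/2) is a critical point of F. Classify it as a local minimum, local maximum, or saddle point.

The Hessian of F is constant: H = [[-4, 4], [4, -6]].
det(H) = (-4)·(-6) − 4² = 8.
det(H) > 0 and tr(H) = -10 < 0, so H is negative definite and the point is a local maximum.

local maximum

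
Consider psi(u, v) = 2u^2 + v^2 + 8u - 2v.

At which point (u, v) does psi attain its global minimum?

(-2, 1)

psi(u,v) separates as P(u) + Q(v), so its minimum is min P + min Q.
P'(u) = 4u + 8 vanishes at u ∈ {-2}; Q'(v) = 2v - 2 vanishes at v ∈ {1}.
Local minima of P (where P''>0): P(-2)=-8. Local minima of Q: Q(1)=-1.
So the global minimum of psi is P(-2) + Q(1) = -8 − 1 = -9, attained at (-2, 1).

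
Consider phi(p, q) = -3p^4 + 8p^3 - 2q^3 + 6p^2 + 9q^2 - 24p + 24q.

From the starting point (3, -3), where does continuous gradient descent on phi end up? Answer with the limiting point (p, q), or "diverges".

diverges

phi is separable, so gradient descent decouples: p follows -∂phi/∂p, q follows -∂phi/∂q.
∂phi/∂p = -12(p - 2)(p - 1)(p + 1); at p=3 this is -96, so p increases.
∂phi/∂q = -6(q - 4)(q + 1); at q=-3 this is -84, so q increases.
The p-coordinate has no critical point in that direction and runs off to infinity.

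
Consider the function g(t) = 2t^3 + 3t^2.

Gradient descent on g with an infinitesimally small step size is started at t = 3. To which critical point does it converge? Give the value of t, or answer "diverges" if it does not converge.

0

g'(t) = 6t(t + 1), so g'(3) = 72.
Gradient descent moves in the -g' direction, i.e. t is decreasing.
The nearest critical point in that direction is t = 0, where g'' = 6 > 0 (a local minimum). The iterate converges there.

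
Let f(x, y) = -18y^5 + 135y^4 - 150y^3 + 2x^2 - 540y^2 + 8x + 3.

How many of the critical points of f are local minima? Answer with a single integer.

f separates as a function of x plus a function of y, so ∇f=0 decouples.
∂f/∂x = 4(x + 2) = 0 at x ∈ {-2}; ∂f/∂y = -90y(y - 4)(y - 3)(y + 1) = 0 at y ∈ {-1, 0, 3, 4}.
The Hessian is diagonal: diag(f_xx, f_yy). Second derivatives: f_xx(-2)=4; f_yy(-1)=1800, f_yy(0)=-1080, f_yy(3)=1080, f_yy(4)=-1800.
Local minima occur where both diagonal entries positive: (-2, -1), (-2, 3). Count: 2.

2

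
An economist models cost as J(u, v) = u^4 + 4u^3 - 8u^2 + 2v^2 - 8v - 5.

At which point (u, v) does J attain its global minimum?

(-4, 2)

J(u,v) separates as P(u) + Q(v) − 5, so its minimum is min P + min Q − 5.
P'(u) = 4u(u - 1)(u + 4) vanishes at u ∈ {-4, 0, 1}; Q'(v) = 4v - 8 vanishes at v ∈ {2}.
Local minima of P (where P''>0): P(-4)=-128, P(1)=-3. Local minima of Q: Q(2)=-8.
So the global minimum of J is P(-4) + Q(2) − 5 = -128 − 8 − 5 = -141, attained at (-4, 2).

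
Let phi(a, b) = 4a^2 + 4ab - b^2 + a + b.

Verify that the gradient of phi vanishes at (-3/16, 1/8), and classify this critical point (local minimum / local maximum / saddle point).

saddle point

∇phi = (8a + 4b + 1, 4a - 2b + 1); substituting (-3/16, 1/8) gives ∇phi = (0, 0), so (-3/16, 1/8) is indeed a critical point.
The Hessian of phi is constant: H = [[8, 4], [4, -2]].
det(H) = 8·(-2) − 4² = -32.
Since det(H) < 0, H is indefinite and the critical point is a saddle point.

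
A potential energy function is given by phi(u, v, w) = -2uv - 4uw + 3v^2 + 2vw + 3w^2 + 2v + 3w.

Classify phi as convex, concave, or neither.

phi is quadratic, so its Hessian is the constant matrix H = [[0, -2, -4], [-2, 6, 2], [-4, 2, 6]].
Leading principal minors: 0, -4, -88.
Neither pattern holds ⇒ H is indefinite ⇒ neither convex nor concave.

neither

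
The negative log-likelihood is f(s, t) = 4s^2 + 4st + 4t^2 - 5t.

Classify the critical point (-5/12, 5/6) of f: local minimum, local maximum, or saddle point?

local minimum

The Hessian of f is constant: H = [[8, 4], [4, 8]].
det(H) = 8·8 − 4² = 48.
det(H) > 0 and tr(H) = 16 > 0, so H is positive definite and the point is a local minimum.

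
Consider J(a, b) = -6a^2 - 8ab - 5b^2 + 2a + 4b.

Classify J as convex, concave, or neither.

J is quadratic, so its Hessian is the constant matrix H = [[-12, -8], [-8, -10]].
det(H) = 56, tr(H) = -22.
det(H) > 0 and tr(H) < 0, so H is negative definite everywhere: concave.

concave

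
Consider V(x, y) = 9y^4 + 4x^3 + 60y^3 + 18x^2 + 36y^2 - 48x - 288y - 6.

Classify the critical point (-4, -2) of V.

The mixed partial ∂²V/∂x∂y is 0, so the Hessian at any point is diag(V_xx, V_yy) = diag(12(2x + 3), 36(3y^2 + 10y + 2)).
At (-4, -2): H = diag(-60, -216).
Both eigenvalues are negative, so H is negative definite: a local maximum.

local maximum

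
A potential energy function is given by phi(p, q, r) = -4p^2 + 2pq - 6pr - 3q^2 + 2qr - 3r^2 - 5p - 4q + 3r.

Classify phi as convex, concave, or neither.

concave

phi is quadratic, so its Hessian is the constant matrix H = [[-8, 2, -6], [2, -6, 2], [-6, 2, -6]].
Leading principal minors: -8, 44, -64.
Signs alternate −, +, − ⇒ H ≺ 0 ⇒ concave.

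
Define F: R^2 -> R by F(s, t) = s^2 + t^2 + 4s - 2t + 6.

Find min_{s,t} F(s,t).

F(s,t) separates as P(s) + Q(t) + 6, so its minimum is min P + min Q + 6.
P'(s) = 2s + 4 vanishes at s ∈ {-2}; Q'(t) = 2(t - 1) vanishes at t ∈ {1}.
Local minima of P (where P''>0): P(-2)=-4. Local minima of Q: Q(1)=-1.
So the global minimum of F is P(-2) + Q(1) + 6 = -4 − 1 + 6 = 1, attained at (-2, 1).

1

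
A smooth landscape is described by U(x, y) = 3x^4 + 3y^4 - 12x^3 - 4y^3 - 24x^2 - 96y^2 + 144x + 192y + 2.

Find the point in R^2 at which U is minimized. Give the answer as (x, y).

(-2, -4)

U(x,y) separates as P(x) + Q(y) + 2, so its minimum is min P + min Q + 2.
P'(x) = 12(x - 3)(x - 2)(x + 2) vanishes at x ∈ {-2, 2, 3}; Q'(y) = 12(y - 4)(y - 1)(y + 4) vanishes at y ∈ {-4, 1, 4}.
Local minima of P (where P''>0): P(-2)=-240, P(3)=135. Local minima of Q: Q(-4)=-1280, Q(4)=-256.
So the global minimum of U is P(-2) + Q(-4) + 2 = -240 − 1280 + 2 = -1518, attained at (-2, -4).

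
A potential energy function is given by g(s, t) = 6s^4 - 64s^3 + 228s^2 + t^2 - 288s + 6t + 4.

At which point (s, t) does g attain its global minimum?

g(s,t) separates as P(s) + Q(t) + 4, so its minimum is min P + min Q + 4.
P'(s) = 24(s - 4)(s - 3)(s - 1) vanishes at s ∈ {1, 3, 4}; Q'(t) = 2(t + 3) vanishes at t ∈ {-3}.
Local minima of P (where P''>0): P(1)=-118, P(4)=-64. Local minima of Q: Q(-3)=-9.
So the global minimum of g is P(1) + Q(-3) + 4 = -118 − 9 + 4 = -123, attained at (1, -3).

(1, -3)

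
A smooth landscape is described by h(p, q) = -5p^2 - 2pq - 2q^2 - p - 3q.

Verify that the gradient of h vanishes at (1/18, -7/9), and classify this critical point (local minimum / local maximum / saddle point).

local maximum

∇h = (-10p - 2q - 1, -2p - 4q - 3); substituting (1/18, -7/9) gives ∇h = (0, 0), so (1/18, -7/9) is indeed a critical point.
The Hessian of h is constant: H = [[-10, -2], [-2, -4]].
det(H) = (-10)·(-4) − (-2)² = 36.
det(H) > 0 and tr(H) = -14 < 0, so H is negative definite and the point is a local maximum.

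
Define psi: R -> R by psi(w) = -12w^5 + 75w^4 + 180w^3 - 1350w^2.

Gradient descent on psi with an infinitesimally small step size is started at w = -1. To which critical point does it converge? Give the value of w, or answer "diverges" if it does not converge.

psi'(w) = -60w(w - 5)(w - 3)(w + 3), so psi'(-1) = 2880.
Gradient descent moves in the -psi' direction, i.e. w is decreasing.
The nearest critical point in that direction is w = -3, where psi'' = 8640 > 0 (a local minimum). The iterate converges there.

-3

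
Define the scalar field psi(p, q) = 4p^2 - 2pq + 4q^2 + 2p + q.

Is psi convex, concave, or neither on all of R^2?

psi is quadratic, so its Hessian is the constant matrix H = [[8, -2], [-2, 8]].
det(H) = 60, tr(H) = 16.
det(H) > 0 and tr(H) > 0, so H is positive definite everywhere: convex.

convex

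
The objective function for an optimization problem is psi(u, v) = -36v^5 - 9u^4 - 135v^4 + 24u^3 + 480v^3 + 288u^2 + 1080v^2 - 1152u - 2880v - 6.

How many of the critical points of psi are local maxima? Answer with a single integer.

4

psi separates as a function of u plus a function of v, so ∇psi=0 decouples.
∂psi/∂u = -36(u - 4)(u - 2)(u + 4) = 0 at u ∈ {-4, 2, 4}; ∂psi/∂v = -180(v - 2)(v - 1)(v + 2)(v + 4) = 0 at v ∈ {-4, -2, 1, 2}.
The Hessian is diagonal: diag(psi_uu, psi_vv). Second derivatives: psi_uu(-4)=-1728, psi_uu(2)=432, psi_uu(4)=-576; psi_vv(-4)=10800, psi_vv(-2)=-4320, psi_vv(1)=2700, psi_vv(2)=-4320.
Local maxima occur where both diagonal entries negative: (-4, -2), (-4, 2), (4, -2), (4, 2). Count: 4.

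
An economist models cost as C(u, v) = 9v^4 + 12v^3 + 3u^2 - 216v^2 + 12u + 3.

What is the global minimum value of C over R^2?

C(u,v) separates as P(u) + Q(v) + 3, so its minimum is min P + min Q + 3.
P'(u) = 6u + 12 vanishes at u ∈ {-2}; Q'(v) = 36v(v - 3)(v + 4) vanishes at v ∈ {-4, 0, 3}.
Local minima of P (where P''>0): P(-2)=-12. Local minima of Q: Q(-4)=-1920, Q(3)=-891.
So the global minimum of C is P(-2) + Q(-4) + 3 = -12 − 1920 + 3 = -1929, attained at (-2, -4).

-1929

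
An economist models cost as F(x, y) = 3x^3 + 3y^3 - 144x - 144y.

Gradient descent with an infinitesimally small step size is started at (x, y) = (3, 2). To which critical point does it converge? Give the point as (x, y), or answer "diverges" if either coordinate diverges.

(4, 4)

F is separable, so gradient descent decouples: x follows -∂F/∂x, y follows -∂F/∂y.
∂F/∂x = 9(x - 4)(x + 4); at x=3 this is -63, so x increases.
∂F/∂y = 9(y - 4)(y + 4); at y=2 this is -108, so y increases.
x converges to its nearest critical value 4 (a local min of the x-part); y converges to 4. The iterate converges to (4, 4).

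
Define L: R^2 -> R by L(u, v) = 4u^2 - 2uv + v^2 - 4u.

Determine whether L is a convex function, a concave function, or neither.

L is quadratic, so its Hessian is the constant matrix H = [[8, -2], [-2, 2]].
det(H) = 12, tr(H) = 10.
det(H) > 0 and tr(H) > 0, so H is positive definite everywhere: convex.

convex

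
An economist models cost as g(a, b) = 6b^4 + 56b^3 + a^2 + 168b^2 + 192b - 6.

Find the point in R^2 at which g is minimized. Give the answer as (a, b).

(0, -4)

g(a,b) separates as P(a) + Q(b) − 6, so its minimum is min P + min Q − 6.
P'(a) = 2a vanishes at a ∈ {0}; Q'(b) = 24(b + 1)(b + 2)(b + 4) vanishes at b ∈ {-4, -2, -1}.
Local minima of P (where P''>0): P(0)=0. Local minima of Q: Q(-4)=-128, Q(-1)=-74.
So the global minimum of g is P(0) + Q(-4) − 6 = 0 − 128 − 6 = -134, attained at (0, -4).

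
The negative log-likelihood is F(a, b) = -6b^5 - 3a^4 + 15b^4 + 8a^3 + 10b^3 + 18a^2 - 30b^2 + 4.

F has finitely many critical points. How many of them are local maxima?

F separates as a function of a plus a function of b, so ∇F=0 decouples.
∂F/∂a = -12a(a - 3)(a + 1) = 0 at a ∈ {-1, 0, 3}; ∂F/∂b = -30b(b - 2)(b - 1)(b + 1) = 0 at b ∈ {-1, 0, 1, 2}.
The Hessian is diagonal: diag(F_aa, F_bb). Second derivatives: F_aa(-1)=-48, F_aa(0)=36, F_aa(3)=-144; F_bb(-1)=180, F_bb(0)=-60, F_bb(1)=60, F_bb(2)=-180.
Local maxima occur where both diagonal entries negative: (-1, 0), (-1, 2), (3, 0), (3, 2). Count: 4.

4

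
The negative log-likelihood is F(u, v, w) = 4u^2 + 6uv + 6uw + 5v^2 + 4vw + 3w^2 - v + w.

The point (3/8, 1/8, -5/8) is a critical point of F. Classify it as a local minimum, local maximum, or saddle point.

local minimum

The Hessian is constant: H = [[8, 6, 6], [6, 10, 4], [6, 4, 6]].
Leading principal minors: Δ₁ = 8, Δ₂ = 44, Δ₃ = 64.
All leading minors are positive, so H is positive definite: a local minimum.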